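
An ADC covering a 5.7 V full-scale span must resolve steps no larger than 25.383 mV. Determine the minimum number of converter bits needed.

8 bits

Number of steps required ≥ 5.7 V / 25.383 mV = 224.56.
Need 2^N ≥ 224.56; 2^7 = 128, 2^8 = 256.
Minimum N = 8.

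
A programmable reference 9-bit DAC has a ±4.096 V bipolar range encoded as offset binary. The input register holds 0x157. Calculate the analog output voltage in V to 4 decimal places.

1.3920 V

LSB = 8.192 V / 2^9 = 16.000 mV.
Code 0x157 = 343 decimal.
V_out = (−4.096) + 343 × 0.016 V = 1.392 V.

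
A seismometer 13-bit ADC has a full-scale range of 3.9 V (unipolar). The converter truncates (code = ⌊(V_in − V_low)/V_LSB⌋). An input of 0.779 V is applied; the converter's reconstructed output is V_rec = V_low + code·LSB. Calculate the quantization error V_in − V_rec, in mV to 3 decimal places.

One LSB is 3.9 V / 8192 = 476.07 µV.
(V_in − V_low)/LSB = (0.779 − 0)/0.000476074 = 1636.2995 → code 1636 (floor).
V_rec = 0 + 1636·0.000476074 = 0.77885742 V.
Difference: 0.000142578 V → 0.143 mV.

0.143 mV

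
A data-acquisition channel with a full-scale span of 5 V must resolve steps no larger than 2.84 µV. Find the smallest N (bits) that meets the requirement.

21 bits

Number of steps required ≥ 5 V / 2.84 µV = 1760563.38.
Need 2^N ≥ 1760563.38; 2^20 = 1048576, 2^21 = 2097152.
Minimum N = 21.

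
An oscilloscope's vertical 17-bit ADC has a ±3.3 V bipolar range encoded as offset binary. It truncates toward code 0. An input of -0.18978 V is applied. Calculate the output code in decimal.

LSB = 6.6 V / 131072 = 50.35 µV.
(-0.18978 − (−3.3)) / 5.0354e-05 = 61767.084 LSBs.
⌊·⌋(61767.084) = 61767.

code 61767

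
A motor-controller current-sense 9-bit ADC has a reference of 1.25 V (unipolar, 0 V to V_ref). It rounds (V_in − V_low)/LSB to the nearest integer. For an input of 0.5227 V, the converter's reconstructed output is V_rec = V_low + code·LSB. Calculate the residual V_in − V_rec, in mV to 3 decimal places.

0.239 mV

LSB = 1.25/2^9 = 2.441 mV.
Scaled input = 214.0979 LSBs, so code = 214.
V_rec = 0 + 214·0.00244141 = 0.52246094 V.
V_in − V_rec = 0.000239062 V = 0.239 mV.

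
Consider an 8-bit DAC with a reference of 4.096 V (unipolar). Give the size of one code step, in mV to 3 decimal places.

16.000 mV

Full-scale span = 4.096 V.
LSB = 4.096 / 2^8 = 4.096 / 256 = 0.016 V = 16.000 mV.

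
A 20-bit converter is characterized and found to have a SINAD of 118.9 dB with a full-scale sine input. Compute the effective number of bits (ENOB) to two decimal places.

ENOB = (SINAD − 1.76) / 6.02 = (118.9 − 1.76)/6.02 = 19.458.

19.46 bits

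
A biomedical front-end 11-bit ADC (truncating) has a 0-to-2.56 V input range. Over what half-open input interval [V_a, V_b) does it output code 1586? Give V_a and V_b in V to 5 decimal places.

LSB = 2.56/2^11 = 1.250 mV.
V_a = V_low + 1586·LSB = 1.9825 V; V_b = V_low + 1587·LSB = 1.98375 V.

[1.98250 V, 1.98375 V)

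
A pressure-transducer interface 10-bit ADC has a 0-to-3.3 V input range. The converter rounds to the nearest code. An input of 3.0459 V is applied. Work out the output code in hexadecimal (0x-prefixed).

code 0x3B1 (decimal 945)

Full-scale span = 3.3 V; LSB = 3.3/2^10 = 3.223 mV.
Input sits at 945.152 steps above V_low.
Round → code 945.
In hexadecimal (0x-prefixed): 0x3B1.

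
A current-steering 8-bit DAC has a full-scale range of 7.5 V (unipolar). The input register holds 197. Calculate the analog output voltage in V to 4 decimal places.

LSB = 7.5 V / 2^8 = 29.297 mV.
V_out = 0 + 197 × 0.0292969 V = 5.77148 V.

5.7715 V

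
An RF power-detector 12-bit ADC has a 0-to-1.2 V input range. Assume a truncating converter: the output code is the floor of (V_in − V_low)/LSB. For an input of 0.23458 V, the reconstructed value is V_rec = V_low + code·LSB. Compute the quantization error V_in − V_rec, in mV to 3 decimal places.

0.205 mV

Step size: 1.2 V ÷ 2^12 = 292.97 µV.
Scaled input = 800.6997 LSBs, so code = 800.
Code 800 maps back to 0 + 800×0.000292969 V = 0.234375 V.
Difference: 0.000205 V → 0.205 mV.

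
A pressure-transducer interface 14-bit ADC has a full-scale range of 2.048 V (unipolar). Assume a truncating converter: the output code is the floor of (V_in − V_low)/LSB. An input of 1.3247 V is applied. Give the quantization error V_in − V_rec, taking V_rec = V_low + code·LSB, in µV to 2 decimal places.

One LSB is 2.048 V / 16384 = 125.00 µV.
Scaled input = 10597.6000 LSBs, so code = 10597.
Code 10597 maps back to 0 + 10597×0.000125 V = 1.324625 V.
V_in − V_rec = 7.5e-05 V = 75.00 µV.

75.00 µV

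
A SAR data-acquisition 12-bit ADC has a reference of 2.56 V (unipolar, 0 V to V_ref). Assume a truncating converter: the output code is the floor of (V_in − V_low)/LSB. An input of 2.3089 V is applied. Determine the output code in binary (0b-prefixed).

Full-scale span = 2.56 V; LSB = 2.56/2^12 = 0.625 mV.
Input sits at 3694.240 steps above V_low.
⌊·⌋(3694.240) = 3694.
In binary (0b-prefixed): 0b111001101110.

code 0b111001101110 (decimal 3694)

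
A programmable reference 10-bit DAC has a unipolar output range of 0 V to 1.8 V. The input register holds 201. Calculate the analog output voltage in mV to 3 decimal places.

LSB = 1.8 V / 2^10 = 1.758 mV.
V_out = 0 + 201 × 0.00175781 V = 0.35332 V.
= 353.320 mV.

353.320 mV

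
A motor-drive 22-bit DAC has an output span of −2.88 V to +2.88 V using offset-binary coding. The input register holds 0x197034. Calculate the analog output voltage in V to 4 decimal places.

-0.5906 V

LSB = 5.76 V / 2^22 = 1.37 µV.
Code 0x197034 = 1667124 decimal.
V_out = (−2.88) + 1667124 × 1.37329e-06 V = -0.590554 V.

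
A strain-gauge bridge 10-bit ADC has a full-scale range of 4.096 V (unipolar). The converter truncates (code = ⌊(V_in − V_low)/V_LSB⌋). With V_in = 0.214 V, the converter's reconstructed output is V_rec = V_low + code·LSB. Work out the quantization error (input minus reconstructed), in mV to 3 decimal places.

One LSB is 4.096 V / 1024 = 4.000 mV.
(V_in − V_low)/LSB = (0.214 − 0)/0.004 = 53.5000 → code 53 (floor).
Code 53 maps back to 0 + 53×0.004 V = 0.212 V.
V_in − V_rec = 0.002 V = 2.000 mV.

2.000 mV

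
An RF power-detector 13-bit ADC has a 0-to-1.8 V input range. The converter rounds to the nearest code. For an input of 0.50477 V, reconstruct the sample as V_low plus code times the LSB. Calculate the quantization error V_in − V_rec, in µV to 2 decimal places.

One LSB is 1.8 V / 8192 = 219.73 µV.
Scaled input = 2297.2644 LSBs, so code = 2297.
Reconstructed: 0.50471191 V.
Difference: 5.80859e-05 V → 58.09 µV.

58.09 µV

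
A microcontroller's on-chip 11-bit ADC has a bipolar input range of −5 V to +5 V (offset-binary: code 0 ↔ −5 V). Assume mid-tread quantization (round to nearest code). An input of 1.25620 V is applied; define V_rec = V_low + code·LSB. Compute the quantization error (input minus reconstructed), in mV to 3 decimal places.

1.317 mV

LSB = 10/2^11 = 4.883 mV.
(V_in − V_low)/LSB = (1.25620 − (−5))/0.00488281 = 1281.2698 → code 1281 (round).
Reconstructed: 1.2548828 V.
Difference: 0.00131719 V → 1.317 mV.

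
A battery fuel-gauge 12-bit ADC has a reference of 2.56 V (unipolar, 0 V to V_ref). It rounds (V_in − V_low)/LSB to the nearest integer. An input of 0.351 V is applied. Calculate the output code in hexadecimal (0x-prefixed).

With 4096 levels over 2.56 V, one step is 0.625 mV.
Input sits at 561.600 steps above V_low.
So the output code is 562.
In hexadecimal (0x-prefixed): 0x232.

code 0x232 (decimal 562)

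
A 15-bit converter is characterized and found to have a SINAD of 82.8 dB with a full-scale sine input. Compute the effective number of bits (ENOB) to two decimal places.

13.46 bits

ENOB = (SINAD − 1.76) / 6.02 = (82.8 − 1.76)/6.02 = 13.462.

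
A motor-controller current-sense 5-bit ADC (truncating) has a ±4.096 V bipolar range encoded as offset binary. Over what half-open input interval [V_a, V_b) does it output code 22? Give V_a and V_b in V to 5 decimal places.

LSB = 8.192/2^5 = 256.000 mV.
V_a = V_low + 22·LSB = 1.536 V; V_b = V_low + 23·LSB = 1.792 V.

[1.53600 V, 1.79200 V)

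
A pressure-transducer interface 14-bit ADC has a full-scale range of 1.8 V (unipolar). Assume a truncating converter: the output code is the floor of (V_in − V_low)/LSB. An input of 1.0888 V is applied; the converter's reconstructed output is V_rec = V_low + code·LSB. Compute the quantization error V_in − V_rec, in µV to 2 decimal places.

54.88 µV

One LSB is 1.8 V / 16384 = 109.86 µV.
Scaled input = 9910.4996 LSBs, so code = 9910.
Code 9910 maps back to 0 + 9910×0.000109863 V = 1.0887451 V.
Error = 1.0888 − 1.0887451 = 5.48828e-05 V = 54.88 µV.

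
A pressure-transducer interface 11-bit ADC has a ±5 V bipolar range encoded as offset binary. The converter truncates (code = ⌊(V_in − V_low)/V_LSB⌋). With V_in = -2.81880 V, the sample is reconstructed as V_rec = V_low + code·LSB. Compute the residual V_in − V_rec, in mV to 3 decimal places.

3.466 mV

One LSB is 10 V / 2048 = 4.883 mV.
(-2.81880 − (−5))/0.00488281 = 446.7098; ⌊·⌋ gives code 446.
V_rec = (−5) + 446·0.00488281 = -2.8222656 V.
V_in − V_rec = 0.00346562 V = 3.466 mV.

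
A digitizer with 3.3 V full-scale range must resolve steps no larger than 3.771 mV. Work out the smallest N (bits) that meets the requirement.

10 bits

Number of steps required ≥ 3.3 V / 3.771 mV = 875.10.
Need 2^N ≥ 875.10; 2^9 = 512, 2^10 = 1024.
Minimum N = 10.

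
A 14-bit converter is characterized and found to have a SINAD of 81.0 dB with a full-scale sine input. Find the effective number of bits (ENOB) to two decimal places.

13.16 bits

ENOB = (SINAD − 1.76) / 6.02 = (81.0 − 1.76)/6.02 = 13.163.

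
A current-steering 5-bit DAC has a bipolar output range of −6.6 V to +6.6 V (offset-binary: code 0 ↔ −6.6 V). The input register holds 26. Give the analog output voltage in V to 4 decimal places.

LSB = 13.2 V / 2^5 = 412.500 mV.
V_out = (−6.6) + 26 × 0.4125 V = 4.125 V.

4.1250 V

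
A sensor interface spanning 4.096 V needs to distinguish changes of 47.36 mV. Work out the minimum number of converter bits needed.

Number of steps required ≥ 4.096 V / 47.36 mV = 86.49.
Need 2^N ≥ 86.49; 2^6 = 64, 2^7 = 128.
Minimum N = 7.

7 bits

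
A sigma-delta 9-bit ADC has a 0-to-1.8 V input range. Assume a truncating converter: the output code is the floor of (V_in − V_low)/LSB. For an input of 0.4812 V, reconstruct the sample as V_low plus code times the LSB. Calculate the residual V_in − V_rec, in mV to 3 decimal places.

3.075 mV

One LSB is 1.8 V / 512 = 3.516 mV.
(0.4812 − 0)/0.00351563 = 136.8747; ⌊·⌋ gives code 136.
Reconstructed: 0.478125 V.
Error = 0.4812 − 0.478125 = 0.003075 V = 3.075 mV.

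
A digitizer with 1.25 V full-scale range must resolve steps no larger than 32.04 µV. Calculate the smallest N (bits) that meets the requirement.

Number of steps required ≥ 1.25 V / 32.04 µV = 39013.73.
Need 2^N ≥ 39013.73; 2^15 = 32768, 2^16 = 65536.
Minimum N = 16.

16 bits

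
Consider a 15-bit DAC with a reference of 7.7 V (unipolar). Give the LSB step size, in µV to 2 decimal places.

Full-scale span = 7.7 V.
LSB = 7.7 / 2^15 = 7.7 / 32768 = 0.000234985 V = 234.99 µV.

234.99 µV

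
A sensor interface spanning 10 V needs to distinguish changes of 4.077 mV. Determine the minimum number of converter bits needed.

Number of steps required ≥ 10 V / 4.077 mV = 2452.78.
Need 2^N ≥ 2452.78; 2^11 = 2048, 2^12 = 4096.
Minimum N = 12.

12 bits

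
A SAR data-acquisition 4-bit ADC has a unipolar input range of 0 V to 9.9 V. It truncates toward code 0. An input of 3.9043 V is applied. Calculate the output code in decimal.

With 16 levels over 9.9 V, one step is 0.6188 V.
Input sits at 6.310 steps above V_low.
Floor → code 6.

code 6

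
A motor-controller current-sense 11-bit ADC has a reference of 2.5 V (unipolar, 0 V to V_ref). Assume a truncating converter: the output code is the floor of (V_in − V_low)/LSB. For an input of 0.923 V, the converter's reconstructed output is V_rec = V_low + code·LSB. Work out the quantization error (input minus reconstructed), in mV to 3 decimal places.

Step size: 2.5 V ÷ 2^11 = 1.221 mV.
Scaled input = 756.1216 LSBs, so code = 756.
Code 756 maps back to 0 + 756×0.0012207 V = 0.92285156 V.
V_in − V_rec = 0.000148437 V = 0.148 mV.

0.148 mV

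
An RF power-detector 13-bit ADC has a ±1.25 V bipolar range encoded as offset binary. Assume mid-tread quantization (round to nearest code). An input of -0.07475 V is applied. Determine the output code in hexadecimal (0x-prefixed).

code 0xF0B (decimal 3851)

With 8192 levels over 2.5 V, one step is 305.18 µV.
(-0.07475 − (−1.25)) / 0.000305176 = 3851.059 LSBs.
Round → code 3851.
In hexadecimal (0x-prefixed): 0xF0B.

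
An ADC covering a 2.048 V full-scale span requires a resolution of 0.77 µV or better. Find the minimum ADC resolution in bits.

22 bits

Number of steps required ≥ 2.048 V / 0.77 µV = 2659740.26.
Need 2^N ≥ 2659740.26; 2^21 = 2097152, 2^22 = 4194304.
Minimum N = 22.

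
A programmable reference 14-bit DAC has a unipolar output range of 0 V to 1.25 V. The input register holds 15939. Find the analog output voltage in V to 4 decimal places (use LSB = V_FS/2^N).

LSB = 1.25 V / 2^14 = 76.29 µV.
V_out = 0 + 15939 × 7.62939e-05 V = 1.21605 V.

1.2160 V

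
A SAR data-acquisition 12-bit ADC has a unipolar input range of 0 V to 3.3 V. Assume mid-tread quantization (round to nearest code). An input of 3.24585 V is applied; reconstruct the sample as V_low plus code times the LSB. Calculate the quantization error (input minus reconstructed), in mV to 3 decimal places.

-0.171 mV

Step size: 3.3 V ÷ 2^12 = 0.806 mV.
(V_in − V_low)/LSB = (3.24585 − 0)/0.000805664 = 4028.7884 → code 4029 (round).
Code 4029 maps back to 0 + 4029×0.000805664 V = 3.2460205 V.
Error = 3.24585 − 3.2460205 = -0.000170508 V = -0.171 mV.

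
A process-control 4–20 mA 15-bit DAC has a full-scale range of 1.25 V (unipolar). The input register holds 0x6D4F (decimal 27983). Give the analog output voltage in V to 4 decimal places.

1.0675 V

LSB = 1.25 V / 2^15 = 38.15 µV.
Code 0x6D4F = 27983 decimal.
V_out = 0 + 27983 × 3.8147e-05 V = 1.06747 V.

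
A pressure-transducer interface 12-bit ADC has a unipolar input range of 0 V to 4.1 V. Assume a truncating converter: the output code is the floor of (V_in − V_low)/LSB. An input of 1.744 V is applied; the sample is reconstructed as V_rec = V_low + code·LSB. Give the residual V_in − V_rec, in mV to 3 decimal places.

Step size: 4.1 V ÷ 2^12 = 1.001 mV.
(V_in − V_low)/LSB = (1.744 − 0)/0.00100098 = 1742.2985 → code 1742 (floor).
V_rec = 0 + 1742·0.00100098 = 1.7437012 V.
Error = 1.744 − 1.7437012 = 0.000298828 V = 0.299 mV.

0.299 mV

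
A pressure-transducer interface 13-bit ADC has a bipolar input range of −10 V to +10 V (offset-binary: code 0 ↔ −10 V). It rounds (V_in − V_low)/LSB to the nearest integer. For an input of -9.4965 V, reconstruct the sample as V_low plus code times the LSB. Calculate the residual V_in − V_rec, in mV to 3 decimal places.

Step size: 20 V ÷ 2^13 = 2.441 mV.
Scaled input = 206.2336 LSBs, so code = 206.
Code 206 maps back to (−10) + 206×0.00244141 V = -9.4970703 V.
V_in − V_rec = 0.000570312 V = 0.570 mV.

0.570 mV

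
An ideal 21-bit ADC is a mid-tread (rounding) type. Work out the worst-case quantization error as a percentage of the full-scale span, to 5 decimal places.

0.00002 %

Rounding → worst-case error = ½ LSB = V_FS/2^22, so 100/4194304 = 2.38419e-05 % of full scale.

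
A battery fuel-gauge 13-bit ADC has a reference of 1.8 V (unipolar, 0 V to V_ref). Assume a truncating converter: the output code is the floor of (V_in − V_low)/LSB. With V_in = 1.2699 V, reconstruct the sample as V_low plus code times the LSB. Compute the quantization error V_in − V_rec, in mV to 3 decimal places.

0.100 mV

One LSB is 1.8 V / 8192 = 219.73 µV.
Scaled input = 5779.4560 LSBs, so code = 5779.
Reconstructed: 1.2697998 V.
Error = 1.2699 − 1.2697998 = 0.000100195 V = 0.100 mV.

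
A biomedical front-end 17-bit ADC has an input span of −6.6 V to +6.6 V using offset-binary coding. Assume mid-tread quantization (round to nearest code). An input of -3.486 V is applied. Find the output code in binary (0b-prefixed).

code 0b111100011001001 (decimal 30921)

LSB = 13.2 V / 131072 = 100.71 µV.
(-3.486 − (−6.6)) / 0.000100708 = 30921.076 LSBs.
Round → code 30921.
In binary (0b-prefixed): 0b111100011001001.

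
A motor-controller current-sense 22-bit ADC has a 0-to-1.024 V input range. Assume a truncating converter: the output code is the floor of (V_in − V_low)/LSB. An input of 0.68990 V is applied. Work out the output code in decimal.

code 2825830

Full-scale span = 1.024 V; LSB = 1.024/2^22 = 0.24 µV.
(V_in − V_low)/LSB = (0.68990 − 0) / 2.44141e-07 = 2825830.400.
Floor → code 2825830.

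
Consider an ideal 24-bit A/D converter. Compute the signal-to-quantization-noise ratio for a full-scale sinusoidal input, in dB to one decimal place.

SNR ≈ 6.02·N + 1.76 dB = 6.02·24 + 1.76 = 146.24 dB.

146.2 dB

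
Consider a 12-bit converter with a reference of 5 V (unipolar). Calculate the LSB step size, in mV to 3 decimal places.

Full-scale span = 5 V.
LSB = 5 / 2^12 = 5 / 4096 = 0.0012207 V = 1.221 mV.

1.221 mV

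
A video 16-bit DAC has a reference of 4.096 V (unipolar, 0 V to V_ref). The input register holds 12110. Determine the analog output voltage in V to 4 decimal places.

0.7569 V

LSB = 4.096 V / 2^16 = 62.50 µV.
V_out = 0 + 12110 × 6.25e-05 V = 0.756875 V.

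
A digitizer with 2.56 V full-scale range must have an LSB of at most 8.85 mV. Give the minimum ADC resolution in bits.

Number of steps required ≥ 2.56 V / 8.85 mV = 289.27.
Need 2^N ≥ 289.27; 2^8 = 256, 2^9 = 512.
Minimum N = 9.

9 bits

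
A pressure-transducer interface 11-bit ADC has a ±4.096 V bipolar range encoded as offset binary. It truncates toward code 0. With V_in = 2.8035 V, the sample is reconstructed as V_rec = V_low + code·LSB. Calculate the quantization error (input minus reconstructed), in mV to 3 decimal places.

One LSB is 8.192 V / 2048 = 4.000 mV.
(2.8035 − (−4.096))/0.004 = 1724.8750; ⌊·⌋ gives code 1724.
V_rec = (−4.096) + 1724·0.004 = 2.8 V.
Difference: 0.0035 V → 3.500 mV.

3.500 mV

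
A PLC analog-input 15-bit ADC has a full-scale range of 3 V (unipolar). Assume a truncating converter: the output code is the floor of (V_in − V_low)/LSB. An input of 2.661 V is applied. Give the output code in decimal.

code 29065

Full-scale span = 3 V; LSB = 3/2^15 = 91.55 µV.
(2.661 − 0) / 9.15527e-05 = 29065.216 LSBs.
⌊·⌋(29065.216) = 29065.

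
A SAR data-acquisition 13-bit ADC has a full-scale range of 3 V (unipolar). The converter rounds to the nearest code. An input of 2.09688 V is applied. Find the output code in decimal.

code 5726

Full-scale span = 3 V; LSB = 3/2^13 = 366.21 µV.
(V_in − V_low)/LSB = (2.09688 − 0) / 0.000366211 = 5725.880.
round(5725.880) = 5726.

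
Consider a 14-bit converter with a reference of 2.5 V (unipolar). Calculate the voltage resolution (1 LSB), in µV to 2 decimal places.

152.59 µV

Full-scale span = 2.5 V.
LSB = 2.5 / 2^14 = 2.5 / 16384 = 0.000152588 V = 152.59 µV.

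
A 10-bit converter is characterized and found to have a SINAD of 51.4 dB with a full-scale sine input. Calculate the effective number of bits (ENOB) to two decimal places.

8.25 bits

ENOB = (SINAD − 1.76) / 6.02 = (51.4 − 1.76)/6.02 = 8.246.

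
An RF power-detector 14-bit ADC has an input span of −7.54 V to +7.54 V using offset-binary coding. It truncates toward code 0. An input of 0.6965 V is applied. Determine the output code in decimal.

code 8948

Full-scale span = 15.08 V; LSB = 15.08/2^14 = 0.920 mV.
Input sits at 8948.728 steps above V_low.
Floor → code 8948.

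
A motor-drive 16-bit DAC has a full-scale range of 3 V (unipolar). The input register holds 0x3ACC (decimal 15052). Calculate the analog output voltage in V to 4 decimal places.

0.6890 V

LSB = 3 V / 2^16 = 45.78 µV.
Code 0x3ACC = 15052 decimal.
V_out = 0 + 15052 × 4.57764e-05 V = 0.689026 V.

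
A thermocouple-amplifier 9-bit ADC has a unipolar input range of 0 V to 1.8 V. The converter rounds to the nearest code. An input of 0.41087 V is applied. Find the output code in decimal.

code 117

Full-scale span = 1.8 V; LSB = 1.8/2^9 = 3.516 mV.
(0.41087 − 0) / 0.00351563 = 116.870 LSBs.
Round → code 117.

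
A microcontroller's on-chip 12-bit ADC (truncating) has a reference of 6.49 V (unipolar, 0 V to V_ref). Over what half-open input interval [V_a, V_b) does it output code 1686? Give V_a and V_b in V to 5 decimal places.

LSB = 6.49/2^12 = 1.584 mV.
V_a = V_low + 1686·LSB = 2.67142 V; V_b = V_low + 1687·LSB = 2.67301 V.

[2.67142 V, 2.67301 V)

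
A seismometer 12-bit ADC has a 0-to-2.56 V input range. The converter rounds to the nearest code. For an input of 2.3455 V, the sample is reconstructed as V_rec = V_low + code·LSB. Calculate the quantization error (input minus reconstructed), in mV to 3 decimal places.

-0.125 mV

LSB = 2.56/2^12 = 0.625 mV.
Scaled input = 3752.8000 LSBs, so code = 3753.
Code 3753 maps back to 0 + 3753×0.000625 V = 2.345625 V.
Difference: -0.000125 V → -0.125 mV.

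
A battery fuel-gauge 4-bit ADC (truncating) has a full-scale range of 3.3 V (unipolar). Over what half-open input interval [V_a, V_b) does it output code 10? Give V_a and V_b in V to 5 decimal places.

[2.06250 V, 2.26875 V)

LSB = 3.3/2^4 = 206.250 mV.
V_a = V_low + 10·LSB = 2.0625 V; V_b = V_low + 11·LSB = 2.26875 V.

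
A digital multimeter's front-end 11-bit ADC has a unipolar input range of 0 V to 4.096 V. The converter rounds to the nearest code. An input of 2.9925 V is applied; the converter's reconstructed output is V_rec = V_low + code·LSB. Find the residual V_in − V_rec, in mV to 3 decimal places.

0.500 mV

LSB = 4.096/2^11 = 2.000 mV.
Scaled input = 1496.2500 LSBs, so code = 1496.
Reconstructed: 2.992 V.
Difference: 0.0005 V → 0.500 mV.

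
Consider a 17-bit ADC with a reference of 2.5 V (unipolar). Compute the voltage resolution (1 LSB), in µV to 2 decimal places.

19.07 µV

Full-scale span = 2.5 V.
LSB = 2.5 / 2^17 = 2.5 / 131072 = 1.90735e-05 V = 19.07 µV.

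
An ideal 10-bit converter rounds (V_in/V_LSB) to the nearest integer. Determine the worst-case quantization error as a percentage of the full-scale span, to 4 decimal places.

Rounding → worst-case error = ½ LSB = V_FS/2^11, so 100/2048 = 0.0488281 % of full scale.

0.0488 %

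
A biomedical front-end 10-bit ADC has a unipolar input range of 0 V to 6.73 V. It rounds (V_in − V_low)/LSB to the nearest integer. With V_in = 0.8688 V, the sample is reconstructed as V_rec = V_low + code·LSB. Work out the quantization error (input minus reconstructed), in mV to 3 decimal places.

1.261 mV

Step size: 6.73 V ÷ 2^10 = 6.572 mV.
Scaled input = 132.1919 LSBs, so code = 132.
Code 132 maps back to 0 + 132×0.00657227 V = 0.86753906 V.
Error = 0.8688 − 0.86753906 = 0.00126094 V = 1.261 mV.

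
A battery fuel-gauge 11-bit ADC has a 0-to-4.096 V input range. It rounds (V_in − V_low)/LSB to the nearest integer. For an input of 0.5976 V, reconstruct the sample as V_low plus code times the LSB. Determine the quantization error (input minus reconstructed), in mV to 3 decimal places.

LSB = 4.096/2^11 = 2.000 mV.
(0.5976 − 0)/0.002 = 298.8000; round gives code 299.
Reconstructed: 0.598 V.
V_in − V_rec = -0.0004 V = -0.400 mV.

-0.400 mV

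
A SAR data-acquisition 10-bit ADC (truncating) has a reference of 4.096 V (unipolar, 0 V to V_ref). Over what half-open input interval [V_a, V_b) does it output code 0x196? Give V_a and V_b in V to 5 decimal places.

LSB = 4.096/2^10 = 4.000 mV.
Code 0x196 = 406 decimal.
V_a = V_low + 406·LSB = 1.624 V; V_b = V_low + 407·LSB = 1.628 V.

[1.62400 V, 1.62800 V)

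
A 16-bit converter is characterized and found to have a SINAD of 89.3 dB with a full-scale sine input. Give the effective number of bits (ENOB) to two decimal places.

ENOB = (SINAD − 1.76) / 6.02 = (89.3 − 1.76)/6.02 = 14.542.

14.54 bits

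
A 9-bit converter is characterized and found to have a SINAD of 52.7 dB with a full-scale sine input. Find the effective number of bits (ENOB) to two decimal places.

ENOB = (SINAD − 1.76) / 6.02 = (52.7 − 1.76)/6.02 = 8.462.

8.46 bits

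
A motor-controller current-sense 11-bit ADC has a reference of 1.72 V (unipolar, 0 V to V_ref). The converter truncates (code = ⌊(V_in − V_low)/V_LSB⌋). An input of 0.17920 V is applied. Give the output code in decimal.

code 213

With 2048 levels over 1.72 V, one step is 0.840 mV.
Input sits at 213.373 steps above V_low.
⌊·⌋(213.373) = 213.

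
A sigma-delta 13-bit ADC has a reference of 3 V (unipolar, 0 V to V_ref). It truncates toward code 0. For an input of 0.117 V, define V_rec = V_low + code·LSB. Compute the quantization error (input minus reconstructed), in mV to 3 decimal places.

LSB = 3/2^13 = 366.21 µV.
Scaled input = 319.4880 LSBs, so code = 319.
Code 319 maps back to 0 + 319×0.000366211 V = 0.11682129 V.
V_in − V_rec = 0.000178711 V = 0.179 mV.

0.179 mV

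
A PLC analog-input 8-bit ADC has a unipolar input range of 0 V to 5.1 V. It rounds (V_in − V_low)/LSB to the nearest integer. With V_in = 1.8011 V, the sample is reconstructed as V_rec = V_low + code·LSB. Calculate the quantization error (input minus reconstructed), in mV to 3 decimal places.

8.131 mV

LSB = 5.1/2^8 = 19.922 mV.
(V_in − V_low)/LSB = (1.8011 − 0)/0.0199219 = 90.4082 → code 90 (round).
Reconstructed: 1.7929688 V.
Difference: 0.00813125 V → 8.131 mV.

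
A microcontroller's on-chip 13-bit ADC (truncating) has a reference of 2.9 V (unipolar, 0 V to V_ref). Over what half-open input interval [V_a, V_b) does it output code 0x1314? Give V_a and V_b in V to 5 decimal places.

[1.72896 V, 1.72931 V)

LSB = 2.9/2^13 = 354.00 µV.
Code 0x1314 = 4884 decimal.
V_a = V_low + 4884·LSB = 1.72896 V; V_b = V_low + 4885·LSB = 1.72931 V.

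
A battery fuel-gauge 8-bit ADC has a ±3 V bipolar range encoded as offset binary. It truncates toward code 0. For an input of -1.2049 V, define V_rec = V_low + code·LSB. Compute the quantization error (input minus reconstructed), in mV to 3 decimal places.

Step size: 6 V ÷ 2^8 = 23.438 mV.
Scaled input = 76.5909 LSBs, so code = 76.
Code 76 maps back to (−3) + 76×0.0234375 V = -1.21875 V.
Error = -1.2049 − (−1.21875) = 0.01385 V = 13.850 mV.

13.850 mV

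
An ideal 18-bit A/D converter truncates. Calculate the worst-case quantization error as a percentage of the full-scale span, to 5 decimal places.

Truncating → worst-case error = 1 LSB = V_FS/2^18, so 100/262144 = 0.00038147 % of full scale.

0.00038 %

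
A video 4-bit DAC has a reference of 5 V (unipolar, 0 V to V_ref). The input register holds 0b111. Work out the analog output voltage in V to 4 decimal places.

2.1875 V

LSB = 5 V / 2^4 = 312.500 mV.
Code 0b111 = 7 decimal.
V_out = 0 + 7 × 0.3125 V = 2.1875 V.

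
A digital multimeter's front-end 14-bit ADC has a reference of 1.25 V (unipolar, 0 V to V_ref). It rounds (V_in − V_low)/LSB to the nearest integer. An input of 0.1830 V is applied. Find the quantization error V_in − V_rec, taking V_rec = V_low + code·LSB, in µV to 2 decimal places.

-29.17 µV

LSB = 1.25/2^14 = 76.29 µV.
(V_in − V_low)/LSB = (0.1830 − 0)/7.62939e-05 = 2398.6176 → code 2399 (round).
V_rec = 0 + 2399·7.62939e-05 = 0.18302917 V.
V_in − V_rec = -2.91748e-05 V = -29.17 µV.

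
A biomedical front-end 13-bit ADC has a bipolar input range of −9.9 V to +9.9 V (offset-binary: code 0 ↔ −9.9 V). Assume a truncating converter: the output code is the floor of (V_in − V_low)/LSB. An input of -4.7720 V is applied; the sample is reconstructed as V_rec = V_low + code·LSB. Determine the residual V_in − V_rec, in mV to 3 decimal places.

One LSB is 19.8 V / 8192 = 2.417 mV.
Scaled input = 2121.6453 LSBs, so code = 2121.
V_rec = (−9.9) + 2121·0.00241699 = -4.7735596 V.
Difference: 0.00155957 V → 1.560 mV.

1.560 mV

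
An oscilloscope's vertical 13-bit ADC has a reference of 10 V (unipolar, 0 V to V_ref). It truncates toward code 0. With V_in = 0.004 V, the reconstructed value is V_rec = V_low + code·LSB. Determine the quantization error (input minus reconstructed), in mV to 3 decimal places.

0.338 mV

One LSB is 10 V / 8192 = 1.221 mV.
(V_in − V_low)/LSB = (0.004 − 0)/0.0012207 = 3.2768 → code 3 (floor).
Reconstructed: 0.0036621094 V.
Error = 0.004 − 0.0036621094 = 0.000337891 V = 0.338 mV.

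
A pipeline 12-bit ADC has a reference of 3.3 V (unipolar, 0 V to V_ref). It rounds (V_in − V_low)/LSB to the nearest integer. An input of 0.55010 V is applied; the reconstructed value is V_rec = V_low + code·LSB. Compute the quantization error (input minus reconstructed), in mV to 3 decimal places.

Step size: 3.3 V ÷ 2^12 = 0.806 mV.
(V_in − V_low)/LSB = (0.55010 − 0)/0.000805664 = 682.7908 → code 683 (round).
Code 683 maps back to 0 + 683×0.000805664 V = 0.55026855 V.
Difference: -0.000168555 V → -0.169 mV.

-0.169 mV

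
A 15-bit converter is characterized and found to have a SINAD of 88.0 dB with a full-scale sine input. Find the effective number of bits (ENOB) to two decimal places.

ENOB = (SINAD − 1.76) / 6.02 = (88.0 − 1.76)/6.02 = 14.326.

14.33 bits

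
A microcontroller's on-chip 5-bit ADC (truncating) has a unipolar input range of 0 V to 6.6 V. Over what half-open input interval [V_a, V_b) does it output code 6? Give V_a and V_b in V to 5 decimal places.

[1.23750 V, 1.44375 V)

LSB = 6.6/2^5 = 206.250 mV.
V_a = V_low + 6·LSB = 1.2375 V; V_b = V_low + 7·LSB = 1.44375 V.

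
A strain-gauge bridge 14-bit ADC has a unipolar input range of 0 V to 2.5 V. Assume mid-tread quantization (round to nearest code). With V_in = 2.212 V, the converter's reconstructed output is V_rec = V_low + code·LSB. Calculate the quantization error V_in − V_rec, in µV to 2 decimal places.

Step size: 2.5 V ÷ 2^14 = 152.59 µV.
(2.212 − 0)/0.000152588 = 14496.5632; round gives code 14497.
Code 14497 maps back to 0 + 14497×0.000152588 V = 2.2120667 V.
V_in − V_rec = -6.66504e-05 V = -66.65 µV.

-66.65 µV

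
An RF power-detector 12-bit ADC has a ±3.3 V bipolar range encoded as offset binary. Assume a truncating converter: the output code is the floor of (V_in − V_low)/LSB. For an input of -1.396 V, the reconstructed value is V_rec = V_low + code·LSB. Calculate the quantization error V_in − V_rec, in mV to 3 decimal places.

One LSB is 6.6 V / 4096 = 1.611 mV.
Scaled input = 1181.6339 LSBs, so code = 1181.
V_rec = (−3.3) + 1181·0.00161133 = -1.3970215 V.
Error = -1.396 − (−1.3970215) = 0.00102148 V = 1.021 mV.

1.021 mV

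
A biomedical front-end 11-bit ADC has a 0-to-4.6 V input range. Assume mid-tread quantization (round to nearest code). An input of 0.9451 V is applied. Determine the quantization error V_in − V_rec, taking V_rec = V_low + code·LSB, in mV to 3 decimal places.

-0.505 mV

LSB = 4.6/2^11 = 2.246 mV.
Scaled input = 420.7750 LSBs, so code = 421.
Reconstructed: 0.94560547 V.
Error = 0.9451 − 0.94560547 = -0.000505469 V = -0.505 mV.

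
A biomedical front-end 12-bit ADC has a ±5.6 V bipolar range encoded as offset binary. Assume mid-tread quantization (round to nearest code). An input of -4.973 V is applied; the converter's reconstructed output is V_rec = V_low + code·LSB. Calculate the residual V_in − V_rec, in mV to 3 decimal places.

LSB = 11.2/2^12 = 2.734 mV.
(-4.973 − (−5.6))/0.00273437 = 229.3029; round gives code 229.
Reconstructed: -4.9738281 V.
Error = -4.973 − (−4.9738281) = 0.000828125 V = 0.828 mV.

0.828 mV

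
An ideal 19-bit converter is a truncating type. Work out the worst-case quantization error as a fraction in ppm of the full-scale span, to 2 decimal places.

Truncating → worst-case error = 1 LSB = V_FS/2^19, so 1e+06/524288 = 1.90735 ppm of full scale.

1.91 ppm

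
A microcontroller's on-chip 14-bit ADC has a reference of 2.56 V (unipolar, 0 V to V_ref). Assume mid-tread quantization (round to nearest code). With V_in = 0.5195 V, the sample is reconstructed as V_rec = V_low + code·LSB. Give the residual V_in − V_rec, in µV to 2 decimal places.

Step size: 2.56 V ÷ 2^14 = 156.25 µV.
Scaled input = 3324.8000 LSBs, so code = 3325.
V_rec = 0 + 3325·0.00015625 = 0.51953125 V.
V_in − V_rec = -3.125e-05 V = -31.25 µV.

-31.25 µV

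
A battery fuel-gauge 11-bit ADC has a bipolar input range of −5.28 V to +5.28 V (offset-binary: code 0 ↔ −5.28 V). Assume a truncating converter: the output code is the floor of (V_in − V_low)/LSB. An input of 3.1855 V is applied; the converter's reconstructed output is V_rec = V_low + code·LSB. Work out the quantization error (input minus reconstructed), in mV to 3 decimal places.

LSB = 10.56/2^11 = 5.156 mV.
Scaled input = 1641.7939 LSBs, so code = 1641.
Reconstructed: 3.1814063 V.
Error = 3.1855 − 3.1814063 = 0.00409375 V = 4.094 mV.

4.094 mV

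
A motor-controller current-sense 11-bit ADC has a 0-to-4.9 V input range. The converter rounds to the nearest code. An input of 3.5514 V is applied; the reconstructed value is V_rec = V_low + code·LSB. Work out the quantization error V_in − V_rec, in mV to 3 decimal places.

One LSB is 4.9 V / 2048 = 2.393 mV.
(V_in − V_low)/LSB = (3.5514 − 0)/0.00239258 = 1484.3402 → code 1484 (round).
V_rec = 0 + 1484·0.00239258 = 3.5505859 V.
Difference: 0.000814063 V → 0.814 mV.

0.814 mV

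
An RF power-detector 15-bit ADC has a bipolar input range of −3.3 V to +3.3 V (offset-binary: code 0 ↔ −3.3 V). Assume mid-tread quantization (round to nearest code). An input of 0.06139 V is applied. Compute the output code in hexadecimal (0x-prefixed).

code 0x4131 (decimal 16689)

LSB = 6.6 V / 32768 = 201.42 µV.
Input sits at 16688.792 steps above V_low.
So the output code is 16689.
In hexadecimal (0x-prefixed): 0x4131.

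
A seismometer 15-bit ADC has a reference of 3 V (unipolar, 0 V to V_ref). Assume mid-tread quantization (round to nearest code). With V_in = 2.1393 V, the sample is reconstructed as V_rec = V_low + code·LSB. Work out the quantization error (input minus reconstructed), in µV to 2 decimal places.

-12.74 µV

One LSB is 3 V / 32768 = 91.55 µV.
(2.1393 − 0)/9.15527e-05 = 23366.8608; round gives code 23367.
V_rec = 0 + 23367·9.15527e-05 = 2.1393127 V.
Error = 2.1393 − 2.1393127 = -1.27441e-05 V = -12.74 µV.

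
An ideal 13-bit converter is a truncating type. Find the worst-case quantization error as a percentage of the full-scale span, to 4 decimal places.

0.0122 %

Truncating → worst-case error = 1 LSB = V_FS/2^13, so 100/8192 = 0.012207 % of full scale.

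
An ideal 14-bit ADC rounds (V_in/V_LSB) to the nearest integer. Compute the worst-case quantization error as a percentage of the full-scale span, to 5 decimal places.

0.00305 %

Rounding → worst-case error = ½ LSB = V_FS/2^15, so 100/32768 = 0.00305176 % of full scale.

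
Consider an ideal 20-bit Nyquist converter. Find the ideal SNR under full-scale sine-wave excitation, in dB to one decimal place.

SNR ≈ 6.02·N + 1.76 dB = 6.02·20 + 1.76 = 122.16 dB.

122.2 dB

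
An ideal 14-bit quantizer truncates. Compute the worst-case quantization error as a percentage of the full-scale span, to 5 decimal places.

Truncating → worst-case error = 1 LSB = V_FS/2^14, so 100/16384 = 0.00610352 % of full scale.

0.00610 %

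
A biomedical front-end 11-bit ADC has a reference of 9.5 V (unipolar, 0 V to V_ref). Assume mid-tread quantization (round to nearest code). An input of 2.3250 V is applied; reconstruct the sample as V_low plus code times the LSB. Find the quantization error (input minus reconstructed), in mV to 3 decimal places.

Step size: 9.5 V ÷ 2^11 = 4.639 mV.
(V_in − V_low)/LSB = (2.3250 − 0)/0.00463867 = 501.2211 → code 501 (round).
Reconstructed: 2.3239746 V.
Difference: 0.00102539 V → 1.025 mV.

1.025 mV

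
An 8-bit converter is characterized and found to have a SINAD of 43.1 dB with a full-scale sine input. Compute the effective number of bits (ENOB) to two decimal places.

6.87 bits

ENOB = (SINAD − 1.76) / 6.02 = (43.1 − 1.76)/6.02 = 6.867.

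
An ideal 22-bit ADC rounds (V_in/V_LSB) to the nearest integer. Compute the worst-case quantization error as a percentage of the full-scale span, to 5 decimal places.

Rounding → worst-case error = ½ LSB = V_FS/2^23, so 100/8388608 = 1.19209e-05 % of full scale.

0.00001 %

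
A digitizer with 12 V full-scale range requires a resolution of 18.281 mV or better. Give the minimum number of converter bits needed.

Number of steps required ≥ 12 V / 18.281 mV = 656.42.
Need 2^N ≥ 656.42; 2^9 = 512, 2^10 = 1024.
Minimum N = 10.

10 bits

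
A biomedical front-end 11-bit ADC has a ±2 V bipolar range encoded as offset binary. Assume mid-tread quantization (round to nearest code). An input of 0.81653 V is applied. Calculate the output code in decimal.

code 1442

With 2048 levels over 4 V, one step is 1.953 mV.
(V_in − V_low)/LSB = (0.81653 − (−2)) / 0.00195312 = 1442.063.
round(1442.063) = 1442.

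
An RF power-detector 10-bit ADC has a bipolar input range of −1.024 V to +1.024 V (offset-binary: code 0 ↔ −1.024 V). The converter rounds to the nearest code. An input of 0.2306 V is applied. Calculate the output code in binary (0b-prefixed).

code 0b1001110011 (decimal 627)

With 1024 levels over 2.048 V, one step is 2.000 mV.
Input sits at 627.300 steps above V_low.
round(627.300) = 627.
In binary (0b-prefixed): 0b1001110011.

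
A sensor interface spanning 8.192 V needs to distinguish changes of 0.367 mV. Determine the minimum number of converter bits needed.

15 bits

Number of steps required ≥ 8.192 V / 0.367 mV = 22321.53.
Need 2^N ≥ 22321.53; 2^14 = 16384, 2^15 = 32768.
Minimum N = 15.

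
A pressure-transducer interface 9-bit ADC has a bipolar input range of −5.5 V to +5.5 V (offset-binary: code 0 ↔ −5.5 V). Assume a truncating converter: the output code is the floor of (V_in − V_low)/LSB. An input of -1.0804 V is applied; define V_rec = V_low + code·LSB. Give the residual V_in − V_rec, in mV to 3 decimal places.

15.303 mV

LSB = 11/2^9 = 21.484 mV.
(-1.0804 − (−5.5))/0.0214844 = 205.7123; ⌊·⌋ gives code 205.
V_rec = (−5.5) + 205·0.0214844 = -1.0957031 V.
Error = -1.0804 − (−1.0957031) = 0.0153031 V = 15.303 mV.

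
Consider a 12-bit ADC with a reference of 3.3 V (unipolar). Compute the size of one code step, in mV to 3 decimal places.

Full-scale span = 3.3 V.
LSB = 3.3 / 2^12 = 3.3 / 4096 = 0.000805664 V = 0.806 mV.

0.806 mV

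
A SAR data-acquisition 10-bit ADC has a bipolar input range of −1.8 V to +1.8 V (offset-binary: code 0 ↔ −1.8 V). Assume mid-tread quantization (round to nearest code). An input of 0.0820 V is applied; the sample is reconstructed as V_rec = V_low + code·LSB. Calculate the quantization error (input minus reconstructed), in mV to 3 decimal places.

One LSB is 3.6 V / 1024 = 3.516 mV.
(0.0820 − (−1.8))/0.00351563 = 535.3244; round gives code 535.
V_rec = (−1.8) + 535·0.00351563 = 0.080859375 V.
Difference: 0.00114062 V → 1.141 mV.

1.141 mV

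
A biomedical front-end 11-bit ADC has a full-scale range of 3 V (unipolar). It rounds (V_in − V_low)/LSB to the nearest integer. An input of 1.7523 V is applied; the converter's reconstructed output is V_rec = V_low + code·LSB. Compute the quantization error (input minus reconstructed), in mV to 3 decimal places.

LSB = 3/2^11 = 1.465 mV.
(V_in − V_low)/LSB = (1.7523 − 0)/0.00146484 = 1196.2368 → code 1196 (round).
Reconstructed: 1.7519531 V.
Error = 1.7523 − 1.7519531 = 0.000346875 V = 0.347 mV.

0.347 mV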